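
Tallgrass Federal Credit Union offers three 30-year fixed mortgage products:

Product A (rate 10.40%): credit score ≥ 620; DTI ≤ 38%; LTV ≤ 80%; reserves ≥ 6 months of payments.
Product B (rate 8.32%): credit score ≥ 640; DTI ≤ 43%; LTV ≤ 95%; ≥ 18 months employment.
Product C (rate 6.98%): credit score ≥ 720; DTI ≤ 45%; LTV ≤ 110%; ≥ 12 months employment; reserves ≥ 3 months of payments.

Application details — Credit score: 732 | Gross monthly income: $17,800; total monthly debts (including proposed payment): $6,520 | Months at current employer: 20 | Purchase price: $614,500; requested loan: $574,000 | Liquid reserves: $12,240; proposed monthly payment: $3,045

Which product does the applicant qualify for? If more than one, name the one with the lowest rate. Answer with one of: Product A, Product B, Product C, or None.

DTI = 6,520/17,800 = 36.6%.
LTV = 574,000/614,500 = 93.4%.
Reserves = 12,240/3,045 = 4.0 months.
Product A: score 732 ≥ 620; DTI 36.6% ≤ 38%; LTV 93.4% > 80%; reserves 4.0 < 6 mo → does not qualify.
Product B: score 732 ≥ 640; DTI 36.6% ≤ 43%; LTV 93.4% ≤ 95%; employment 20 ≥ 18 mo → qualifies.
Product C: score 732 ≥ 720; DTI 36.6% ≤ 45%; LTV 93.4% ≤ 110%; employment 20 ≥ 12 mo; reserves 4.0 ≥ 3 mo → qualifies.
Qualifying: Product B, Product C. Lowest rate is 6.98% → Product C.

Product C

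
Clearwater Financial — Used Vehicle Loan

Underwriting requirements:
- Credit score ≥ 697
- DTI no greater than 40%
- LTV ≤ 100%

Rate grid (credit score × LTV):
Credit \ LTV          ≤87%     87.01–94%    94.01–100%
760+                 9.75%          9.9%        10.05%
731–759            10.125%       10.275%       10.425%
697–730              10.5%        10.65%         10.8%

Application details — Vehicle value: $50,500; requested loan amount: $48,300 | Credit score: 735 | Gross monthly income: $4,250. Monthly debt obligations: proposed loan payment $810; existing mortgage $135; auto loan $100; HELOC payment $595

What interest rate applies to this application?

10.425%

Credit score 735 ≥ 697; Total monthly debts = (810 + 135 + 100 + 595) = 1,640. DTI = 1,640/4,250 = 38.6% ≤ 40%
LTV: 48,300 ÷ 50,500 = 95.6%, within 100% cap
Score 735 is in the 731–759 band; LTV 95.6% is in the 94.01–100% band → 10.425%.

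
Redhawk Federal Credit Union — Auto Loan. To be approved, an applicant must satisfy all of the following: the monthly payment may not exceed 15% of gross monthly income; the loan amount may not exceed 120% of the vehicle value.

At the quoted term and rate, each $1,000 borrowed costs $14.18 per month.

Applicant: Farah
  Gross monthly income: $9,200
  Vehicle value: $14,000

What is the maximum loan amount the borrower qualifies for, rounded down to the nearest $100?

$16,800

Payment cap: 15% × $9,200 = $1,380/month.
At $14.18 per $1,000, that supports 1,380/14.18 × 1,000 ≈ $97,320 → $97,300.
LTV cap: 120% × $14,000 = $16,800 → $16,800.
Binding constraint: loan-to-value.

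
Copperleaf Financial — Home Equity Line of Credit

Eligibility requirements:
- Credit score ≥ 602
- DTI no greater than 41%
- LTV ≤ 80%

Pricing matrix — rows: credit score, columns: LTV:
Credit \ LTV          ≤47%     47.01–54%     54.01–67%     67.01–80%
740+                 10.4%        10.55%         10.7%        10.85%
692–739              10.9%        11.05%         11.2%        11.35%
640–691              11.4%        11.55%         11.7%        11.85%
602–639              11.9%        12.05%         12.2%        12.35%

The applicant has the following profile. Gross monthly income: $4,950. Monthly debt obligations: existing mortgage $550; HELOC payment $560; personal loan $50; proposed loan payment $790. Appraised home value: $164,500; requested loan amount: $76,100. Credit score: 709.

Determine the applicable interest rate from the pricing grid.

Credit score 709 ≥ 602; Total monthly debts = (550 + 560 + 50 + 790) = 1,950. Debt-to-income = 1,950/4,950 = 39.4% — meets 41% limit
LTV = 76,100/164,500 = 46.3% ≤ 80%
Score 709 is in the 692–739 band; LTV 46.3% is in the ≤47% band → 10.9%.

10.9%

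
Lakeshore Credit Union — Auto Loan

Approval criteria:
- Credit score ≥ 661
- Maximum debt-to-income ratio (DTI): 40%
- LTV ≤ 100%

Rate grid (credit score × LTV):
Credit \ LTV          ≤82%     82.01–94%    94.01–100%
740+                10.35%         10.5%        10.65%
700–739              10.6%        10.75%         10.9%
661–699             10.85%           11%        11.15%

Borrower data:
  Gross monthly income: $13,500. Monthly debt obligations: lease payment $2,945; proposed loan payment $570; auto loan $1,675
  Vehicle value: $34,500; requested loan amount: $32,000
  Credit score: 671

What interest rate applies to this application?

11%

Credit score 671 ≥ 661; Total monthly debts = (2,945 + 570 + 1,675) = 5,190. DTI: 5,190 ÷ 13,500 = 38.4%, within the 40% cap
LTV = 32,000/34,500 = 92.8% ≤ 100%
Score 671 is in the 661–699 band; LTV 92.8% is in the 82.01–94% band → 11%.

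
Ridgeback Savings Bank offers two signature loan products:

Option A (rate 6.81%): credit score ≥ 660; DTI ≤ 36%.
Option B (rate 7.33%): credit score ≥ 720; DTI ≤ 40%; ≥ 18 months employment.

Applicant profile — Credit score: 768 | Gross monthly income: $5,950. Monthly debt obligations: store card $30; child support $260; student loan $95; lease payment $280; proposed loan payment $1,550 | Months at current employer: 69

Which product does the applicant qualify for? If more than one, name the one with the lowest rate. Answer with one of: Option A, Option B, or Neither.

Option B

Total debts = (30 + 260 + 95 + 280 + 1,550) = 2,215; DTI = 2,215/5,950 = 37.2%.
Option A: score 768 ≥ 660; DTI 37.2% > 36% → does not qualify.
Option B: score 768 ≥ 720; DTI 37.2% ≤ 40%; employment 69 ≥ 18 mo → qualifies.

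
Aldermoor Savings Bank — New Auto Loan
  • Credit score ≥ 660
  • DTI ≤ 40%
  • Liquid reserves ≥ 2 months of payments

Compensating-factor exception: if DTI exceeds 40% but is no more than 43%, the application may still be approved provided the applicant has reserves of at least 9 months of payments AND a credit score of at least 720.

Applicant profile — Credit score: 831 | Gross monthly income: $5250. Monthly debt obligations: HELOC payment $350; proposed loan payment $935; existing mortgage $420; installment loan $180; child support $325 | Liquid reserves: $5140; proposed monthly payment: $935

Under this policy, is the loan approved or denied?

Credit score 831 ≥ 660 (meets base)
Total debts = (350 + 935 + 420 + 180 + 325) = 2,210. DTI: 2,210 ÷ 5,250 = 42.1%, over the 40% base limit.
Liquid reserves cover 5,140/935 = 5.5 months — ≥ 2 required
42.1% falls in the override range (40%–43%), so the compensating-factor test applies.
Reserves 5.5 < 9 months; credit score 831 ≥ 720.
Override conditions not both satisfied; exception does not apply.

Denied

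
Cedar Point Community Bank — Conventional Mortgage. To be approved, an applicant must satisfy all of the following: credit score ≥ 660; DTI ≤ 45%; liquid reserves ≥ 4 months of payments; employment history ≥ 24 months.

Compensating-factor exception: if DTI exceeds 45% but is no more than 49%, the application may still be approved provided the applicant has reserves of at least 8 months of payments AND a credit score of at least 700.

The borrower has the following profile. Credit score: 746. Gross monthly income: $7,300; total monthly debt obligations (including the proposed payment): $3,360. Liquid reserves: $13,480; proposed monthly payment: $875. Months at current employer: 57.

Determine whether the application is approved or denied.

Credit score 746 ≥ 660 (meets base)
DTI = 3,360/7,300 = 46% > 45% — standard DTI limit exceeded.
Reserves: 13,480 ÷ 875 = 15.4 months (meets 4-month minimum)
Employment 57 ≥ 24 months
DTI 46% is within the 45%–49% exception band; checking compensating factors.
Reserves 15.4 ≥ 8 months; credit score 746 ≥ 700.
Both override conditions satisfied; DTI exception granted.

Approved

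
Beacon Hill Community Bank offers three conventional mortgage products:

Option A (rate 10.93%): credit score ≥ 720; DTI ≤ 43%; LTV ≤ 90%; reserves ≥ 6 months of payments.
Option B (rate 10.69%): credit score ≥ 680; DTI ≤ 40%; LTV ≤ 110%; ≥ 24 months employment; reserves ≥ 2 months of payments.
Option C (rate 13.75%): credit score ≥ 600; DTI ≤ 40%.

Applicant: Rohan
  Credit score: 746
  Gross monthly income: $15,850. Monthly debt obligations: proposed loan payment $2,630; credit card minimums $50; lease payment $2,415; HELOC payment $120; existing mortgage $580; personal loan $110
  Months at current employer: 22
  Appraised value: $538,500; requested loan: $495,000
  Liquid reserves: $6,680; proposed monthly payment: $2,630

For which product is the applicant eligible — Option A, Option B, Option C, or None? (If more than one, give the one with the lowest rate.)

Total debts = (2,630 + 50 + 2,415 + 120 + 580 + 110) = 5,905; DTI = 5,905/15,850 = 37.3%.
LTV = 495,000/538,500 = 91.9%.
Reserves = 6,680/2,630 = 2.5 months.
Option A: score 746 ≥ 720; DTI 37.3% ≤ 43%; LTV 91.9% > 90%; reserves 2.5 < 6 mo → does not qualify.
Option B: score 746 ≥ 680; DTI 37.3% ≤ 40%; LTV 91.9% ≤ 110%; employment 22 < 24 mo; reserves 2.5 ≥ 2 mo → does not qualify.
Option C: score 746 ≥ 600; DTI 37.3% ≤ 40% → qualifies.

Option C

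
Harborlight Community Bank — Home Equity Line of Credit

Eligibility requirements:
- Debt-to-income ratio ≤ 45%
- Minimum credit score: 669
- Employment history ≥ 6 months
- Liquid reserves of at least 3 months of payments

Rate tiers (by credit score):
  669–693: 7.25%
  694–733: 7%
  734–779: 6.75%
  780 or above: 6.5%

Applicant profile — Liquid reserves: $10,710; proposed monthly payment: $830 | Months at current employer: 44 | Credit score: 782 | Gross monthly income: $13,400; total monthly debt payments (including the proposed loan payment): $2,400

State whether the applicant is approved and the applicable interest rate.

Approved at 6.5%

Credit score 782 ≥ 669 (meets minimum)
Reserves: 10,710 ÷ 830 = 12.9 months (meets 3-month minimum)
Employment 44 ≥ 6 months
DTI: 2,400 ÷ 13,400 = 17.9%, within the 45% cap
All requirements met. Score 782 falls in the 780 or above tier → 6.5%.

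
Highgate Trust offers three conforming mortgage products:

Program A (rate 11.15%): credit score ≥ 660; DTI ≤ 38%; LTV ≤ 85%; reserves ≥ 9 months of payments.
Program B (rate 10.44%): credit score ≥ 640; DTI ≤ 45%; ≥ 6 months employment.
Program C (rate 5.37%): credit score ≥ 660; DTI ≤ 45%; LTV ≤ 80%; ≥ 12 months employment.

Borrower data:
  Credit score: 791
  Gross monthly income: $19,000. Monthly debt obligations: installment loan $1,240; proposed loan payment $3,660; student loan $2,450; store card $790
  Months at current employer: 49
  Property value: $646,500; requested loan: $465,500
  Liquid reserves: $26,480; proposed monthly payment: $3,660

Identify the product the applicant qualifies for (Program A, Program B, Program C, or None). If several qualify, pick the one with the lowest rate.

Total debts = (1,240 + 3,660 + 2,450 + 790) = 8,140; DTI = 8,140/19,000 = 42.8%.
LTV = 465,500/646,500 = 72%.
Reserves = 26,480/3,660 = 7.2 months.
Program A: score 791 ≥ 660; DTI 42.8% > 38%; LTV 72% ≤ 85%; reserves 7.2 < 9 mo → does not qualify.
Program B: score 791 ≥ 640; DTI 42.8% ≤ 45%; employment 49 ≥ 6 mo → qualifies.
Program C: score 791 ≥ 660; DTI 42.8% ≤ 45%; LTV 72% ≤ 80%; employment 49 ≥ 12 mo → qualifies.
Qualifying: Program B, Program C. Lowest rate is 5.37% → Program C.

Program C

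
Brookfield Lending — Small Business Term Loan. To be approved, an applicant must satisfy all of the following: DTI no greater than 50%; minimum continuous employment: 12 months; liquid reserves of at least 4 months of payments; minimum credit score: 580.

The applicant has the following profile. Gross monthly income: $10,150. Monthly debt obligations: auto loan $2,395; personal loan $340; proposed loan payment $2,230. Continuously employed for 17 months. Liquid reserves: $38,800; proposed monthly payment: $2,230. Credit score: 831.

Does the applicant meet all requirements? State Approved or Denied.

Total monthly debts = (2,395 + 340 + 2,230) = 4,965. DTI = 4,965/10,150 = 48.9% ≤ 50%
Employment 17 ≥ 12 months
Reserves: 38,800 ÷ 2,230 = 17.4 months (meets 4-month minimum)
Credit score 831 ≥ 580 (meets)
All criteria satisfied.

Approved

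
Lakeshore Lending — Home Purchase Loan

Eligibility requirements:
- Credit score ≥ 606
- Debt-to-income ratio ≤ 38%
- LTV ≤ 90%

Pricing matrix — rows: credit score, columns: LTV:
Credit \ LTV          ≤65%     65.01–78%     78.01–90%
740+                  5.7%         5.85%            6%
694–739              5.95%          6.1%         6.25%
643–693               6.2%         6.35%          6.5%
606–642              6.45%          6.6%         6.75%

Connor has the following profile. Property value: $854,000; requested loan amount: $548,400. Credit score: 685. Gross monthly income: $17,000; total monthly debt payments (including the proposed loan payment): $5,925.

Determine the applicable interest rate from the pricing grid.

Credit score 685 ≥ 606; Debt-to-income = 5,925/17,000 = 34.9% — meets 38% limit
Loan-to-value = 548,400/854,000 = 64.2% — pass (90% max)
Score 685 is in the 643–693 band; LTV 64.2% is in the ≤65% band → 6.2%.

6.2%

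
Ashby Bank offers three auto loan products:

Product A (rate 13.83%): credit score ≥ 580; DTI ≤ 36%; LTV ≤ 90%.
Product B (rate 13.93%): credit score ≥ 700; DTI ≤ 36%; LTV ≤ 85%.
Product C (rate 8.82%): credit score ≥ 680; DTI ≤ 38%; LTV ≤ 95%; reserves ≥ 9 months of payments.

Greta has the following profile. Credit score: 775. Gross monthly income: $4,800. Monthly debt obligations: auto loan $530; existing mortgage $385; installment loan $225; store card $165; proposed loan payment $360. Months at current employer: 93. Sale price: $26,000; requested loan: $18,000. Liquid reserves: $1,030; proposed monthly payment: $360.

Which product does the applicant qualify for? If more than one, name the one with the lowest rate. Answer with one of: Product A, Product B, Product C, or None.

Product A

Total debts = (530 + 385 + 225 + 165 + 360) = 1,665; DTI = 1,665/4,800 = 34.7%.
LTV = 18,000/26,000 = 69.2%.
Reserves = 1,030/360 = 2.9 months.
Product A: score 775 ≥ 580; DTI 34.7% ≤ 36%; LTV 69.2% ≤ 90% → qualifies.
Product B: score 775 ≥ 700; DTI 34.7% ≤ 36%; LTV 69.2% ≤ 85% → qualifies.
Product C: score 775 ≥ 680; DTI 34.7% ≤ 38%; LTV 69.2% ≤ 95%; reserves 2.9 < 9 mo → does not qualify.
Qualifying: Product A, Product B. Lowest rate is 13.83% → Product A.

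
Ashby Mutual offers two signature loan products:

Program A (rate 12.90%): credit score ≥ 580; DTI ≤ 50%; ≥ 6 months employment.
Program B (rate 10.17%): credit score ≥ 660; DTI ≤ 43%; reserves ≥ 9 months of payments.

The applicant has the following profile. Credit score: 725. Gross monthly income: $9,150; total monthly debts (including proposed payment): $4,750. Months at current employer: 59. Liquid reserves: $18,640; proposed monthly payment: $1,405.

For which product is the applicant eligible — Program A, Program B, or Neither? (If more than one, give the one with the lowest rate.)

DTI = 4,750/9,150 = 51.9%.
Reserves = 18,640/1,405 = 13.3 months.
Program A: score 725 ≥ 580; DTI 51.9% > 50%; employment 59 ≥ 6 mo → does not qualify.
Program B: score 725 ≥ 660; DTI 51.9% > 43%; reserves 13.3 ≥ 9 mo → does not qualify.

Neither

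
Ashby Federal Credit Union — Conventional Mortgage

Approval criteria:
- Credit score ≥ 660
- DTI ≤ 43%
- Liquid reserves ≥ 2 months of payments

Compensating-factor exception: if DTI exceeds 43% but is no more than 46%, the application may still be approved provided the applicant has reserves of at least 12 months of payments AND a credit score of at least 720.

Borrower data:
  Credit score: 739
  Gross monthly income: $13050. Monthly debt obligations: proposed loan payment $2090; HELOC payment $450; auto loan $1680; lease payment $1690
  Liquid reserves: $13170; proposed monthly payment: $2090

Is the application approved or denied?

Denied

Credit score 739 ≥ 660 (meets base)
Total debts = (2,090 + 450 + 1,680 + 1,690) = 5,910. DTI: 5,910 ÷ 13,050 = 45.3%, over the 43% base limit.
Liquid reserves cover 13,170/2,090 = 6.3 months — ≥ 2 required
45.3% falls in the override range (43%–46%), so the compensating-factor test applies.
Override check — reserves: 6.3 mo (short of 12); score: 739 (ok).
Compensating-factor requirement not fully met.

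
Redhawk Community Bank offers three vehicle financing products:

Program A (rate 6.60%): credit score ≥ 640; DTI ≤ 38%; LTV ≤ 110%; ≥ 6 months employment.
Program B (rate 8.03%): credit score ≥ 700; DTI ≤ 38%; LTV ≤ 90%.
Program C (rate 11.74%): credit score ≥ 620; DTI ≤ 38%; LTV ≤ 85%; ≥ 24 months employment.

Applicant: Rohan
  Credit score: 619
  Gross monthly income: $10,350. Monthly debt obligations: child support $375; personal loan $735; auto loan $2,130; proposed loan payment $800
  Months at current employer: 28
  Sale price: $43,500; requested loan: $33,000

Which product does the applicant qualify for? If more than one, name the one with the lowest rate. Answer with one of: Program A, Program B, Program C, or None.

Total debts = (375 + 735 + 2,130 + 800) = 4,040; DTI = 4,040/10,350 = 39%.
LTV = 33,000/43,500 = 75.9%.
Program A: score 619 < 640; DTI 39% > 38%; LTV 75.9% ≤ 110%; employment 28 ≥ 6 mo → does not qualify.
Program B: score 619 < 700; DTI 39% > 38%; LTV 75.9% ≤ 90% → does not qualify.
Program C: score 619 < 620; DTI 39% > 38%; LTV 75.9% ≤ 85%; employment 28 ≥ 24 mo → does not qualify.

None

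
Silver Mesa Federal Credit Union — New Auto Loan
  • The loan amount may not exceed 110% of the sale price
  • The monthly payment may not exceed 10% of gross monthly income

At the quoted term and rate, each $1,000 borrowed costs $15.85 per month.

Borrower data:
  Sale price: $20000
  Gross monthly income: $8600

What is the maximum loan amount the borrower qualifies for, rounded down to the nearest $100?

$22,000

Payment cap: 10% × $8,600 = $860/month.
At $15.85 per $1,000, that supports 860/15.85 × 1,000 ≈ $54,258 → $54,200.
LTV cap: 110% × $20,000 = $22,000 → $22,000.
Binding constraint: loan-to-value.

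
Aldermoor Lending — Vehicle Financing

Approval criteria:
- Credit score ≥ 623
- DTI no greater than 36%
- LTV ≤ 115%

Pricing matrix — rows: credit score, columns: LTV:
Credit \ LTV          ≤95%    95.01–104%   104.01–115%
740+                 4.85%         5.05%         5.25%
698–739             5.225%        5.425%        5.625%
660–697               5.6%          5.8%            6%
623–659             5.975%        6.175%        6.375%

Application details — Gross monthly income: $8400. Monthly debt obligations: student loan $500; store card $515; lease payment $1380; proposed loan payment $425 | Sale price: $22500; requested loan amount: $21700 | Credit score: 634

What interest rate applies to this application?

Credit score 634 ≥ 623; Total monthly debts = (500 + 515 + 1,380 + 425) = 2,820. DTI: 2,820 ÷ 8,400 = 33.6%, within the 36% cap
LTV = 21,700/22,500 = 96.4% ≤ 115%
Row: 634 falls in 623–659. Column: 96.4% falls in 95.01–104%. Rate = 6.175%.

6.175%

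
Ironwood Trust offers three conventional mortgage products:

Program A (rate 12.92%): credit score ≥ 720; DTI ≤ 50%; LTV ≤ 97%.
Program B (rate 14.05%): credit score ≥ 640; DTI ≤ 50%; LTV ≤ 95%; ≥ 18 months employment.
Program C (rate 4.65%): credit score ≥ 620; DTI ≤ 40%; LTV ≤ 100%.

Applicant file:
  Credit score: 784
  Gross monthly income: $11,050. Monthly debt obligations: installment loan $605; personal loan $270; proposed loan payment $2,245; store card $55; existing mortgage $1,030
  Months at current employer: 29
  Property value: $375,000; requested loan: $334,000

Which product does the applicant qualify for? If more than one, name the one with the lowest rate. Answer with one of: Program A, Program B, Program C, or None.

Total debts = (605 + 270 + 2,245 + 55 + 1,030) = 4,205; DTI = 4,205/11,050 = 38.1%.
LTV = 334,000/375,000 = 89.1%.
Program A: score 784 ≥ 720; DTI 38.1% ≤ 50%; LTV 89.1% ≤ 97% → qualifies.
Program B: score 784 ≥ 640; DTI 38.1% ≤ 50%; LTV 89.1% ≤ 95%; employment 29 ≥ 18 mo → qualifies.
Program C: score 784 ≥ 620; DTI 38.1% ≤ 40%; LTV 89.1% ≤ 100% → qualifies.
Qualifying: Program A, Program B, Program C. Lowest rate is 4.65% → Program C.

Program C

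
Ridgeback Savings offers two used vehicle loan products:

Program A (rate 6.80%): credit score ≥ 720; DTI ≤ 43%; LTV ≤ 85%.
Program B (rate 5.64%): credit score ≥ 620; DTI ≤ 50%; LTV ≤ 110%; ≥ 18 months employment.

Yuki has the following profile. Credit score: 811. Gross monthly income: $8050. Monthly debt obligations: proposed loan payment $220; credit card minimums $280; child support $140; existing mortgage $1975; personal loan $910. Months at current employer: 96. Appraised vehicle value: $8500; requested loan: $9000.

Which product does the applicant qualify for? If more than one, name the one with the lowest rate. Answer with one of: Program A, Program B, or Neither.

Total debts = (220 + 280 + 140 + 1,975 + 910) = 3,525; DTI = 3,525/8,050 = 43.8%.
LTV = 9,000/8,500 = 105.9%.
Program A: score 811 ≥ 720; DTI 43.8% > 43%; LTV 105.9% > 85% → does not qualify.
Program B: score 811 ≥ 620; DTI 43.8% ≤ 50%; LTV 105.9% ≤ 110%; employment 96 ≥ 18 mo → qualifies.

Program B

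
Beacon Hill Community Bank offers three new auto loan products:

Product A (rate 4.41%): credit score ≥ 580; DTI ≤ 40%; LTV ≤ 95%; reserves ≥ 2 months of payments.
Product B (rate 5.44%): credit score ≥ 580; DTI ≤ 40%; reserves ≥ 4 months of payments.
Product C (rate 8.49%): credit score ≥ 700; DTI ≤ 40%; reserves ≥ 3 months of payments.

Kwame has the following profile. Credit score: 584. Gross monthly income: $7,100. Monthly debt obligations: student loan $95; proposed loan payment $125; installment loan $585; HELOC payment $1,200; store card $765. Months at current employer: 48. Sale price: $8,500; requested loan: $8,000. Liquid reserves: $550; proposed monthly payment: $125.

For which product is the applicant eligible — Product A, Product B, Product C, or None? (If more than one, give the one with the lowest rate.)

Product A

Total debts = (95 + 125 + 585 + 1,200 + 765) = 2,770; DTI = 2,770/7,100 = 39%.
LTV = 8,000/8,500 = 94.1%.
Reserves = 550/125 = 4.4 months.
Product A: score 584 ≥ 580; DTI 39% ≤ 40%; LTV 94.1% ≤ 95%; reserves 4.4 ≥ 2 mo → qualifies.
Product B: score 584 ≥ 580; DTI 39% ≤ 40%; reserves 4.4 ≥ 4 mo → qualifies.
Product C: score 584 < 700; DTI 39% ≤ 40%; reserves 4.4 ≥ 3 mo → does not qualify.
Qualifying: Product A, Product B. Lowest rate is 4.41% → Product A.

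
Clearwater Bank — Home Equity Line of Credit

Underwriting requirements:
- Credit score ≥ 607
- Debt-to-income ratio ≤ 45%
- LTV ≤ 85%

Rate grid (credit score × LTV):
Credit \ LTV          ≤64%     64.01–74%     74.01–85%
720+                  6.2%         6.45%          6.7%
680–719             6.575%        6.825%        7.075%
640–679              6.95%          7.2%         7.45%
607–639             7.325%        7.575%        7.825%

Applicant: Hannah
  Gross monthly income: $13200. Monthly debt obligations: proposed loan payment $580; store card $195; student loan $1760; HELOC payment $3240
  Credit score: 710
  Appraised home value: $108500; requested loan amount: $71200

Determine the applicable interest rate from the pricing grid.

Credit score 710 ≥ 607; Total monthly debts = (580 + 195 + 1,760 + 3,240) = 5,775. Debt-to-income = 5,775/13,200 = 43.8% — meets 45% limit
LTV: 71,200 ÷ 108,500 = 65.6%, within 85% cap
Credit 710 → row 680–719; LTV 65.6% → column 64.01–74%. Grid cell → 6.825%.

6.825%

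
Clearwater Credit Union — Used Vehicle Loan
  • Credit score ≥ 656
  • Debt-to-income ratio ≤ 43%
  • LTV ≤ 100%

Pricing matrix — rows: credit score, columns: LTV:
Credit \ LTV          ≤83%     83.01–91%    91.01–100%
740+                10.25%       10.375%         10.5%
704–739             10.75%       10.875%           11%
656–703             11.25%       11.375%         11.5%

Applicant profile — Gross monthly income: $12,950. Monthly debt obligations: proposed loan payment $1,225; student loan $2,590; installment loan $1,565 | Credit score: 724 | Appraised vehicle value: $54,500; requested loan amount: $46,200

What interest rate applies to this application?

Credit score 724 ≥ 656; Total monthly debts = (1,225 + 2,590 + 1,565) = 5,380. DTI: 5,380 ÷ 12,950 = 41.5%, within the 43% cap
LTV = 46,200/54,500 = 84.8% ≤ 100%
Row: 724 falls in 704–739. Column: 84.8% falls in 83.01–91%. Rate = 10.875%.

10.875%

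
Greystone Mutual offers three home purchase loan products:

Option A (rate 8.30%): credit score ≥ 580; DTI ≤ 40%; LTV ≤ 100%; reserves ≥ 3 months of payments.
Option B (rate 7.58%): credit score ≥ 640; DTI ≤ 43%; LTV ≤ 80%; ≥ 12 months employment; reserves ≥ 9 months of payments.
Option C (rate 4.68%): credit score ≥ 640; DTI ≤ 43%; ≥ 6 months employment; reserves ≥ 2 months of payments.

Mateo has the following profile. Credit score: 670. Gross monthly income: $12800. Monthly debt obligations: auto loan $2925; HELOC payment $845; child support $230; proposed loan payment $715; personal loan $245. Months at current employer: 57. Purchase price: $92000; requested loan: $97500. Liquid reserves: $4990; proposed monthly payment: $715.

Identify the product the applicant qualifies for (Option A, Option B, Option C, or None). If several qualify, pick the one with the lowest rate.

Option C

Total debts = (2,925 + 845 + 230 + 715 + 245) = 4,960; DTI = 4,960/12,800 = 38.8%.
LTV = 97,500/92,000 = 106%.
Reserves = 4,990/715 = 7.0 months.
Option A: score 670 ≥ 580; DTI 38.8% ≤ 40%; LTV 106% > 100%; reserves 7.0 ≥ 3 mo → does not qualify.
Option B: score 670 ≥ 640; DTI 38.8% ≤ 43%; LTV 106% > 80%; employment 57 ≥ 12 mo; reserves 7.0 < 9 mo → does not qualify.
Option C: score 670 ≥ 640; DTI 38.8% ≤ 43%; employment 57 ≥ 6 mo; reserves 7.0 ≥ 2 mo → qualifies.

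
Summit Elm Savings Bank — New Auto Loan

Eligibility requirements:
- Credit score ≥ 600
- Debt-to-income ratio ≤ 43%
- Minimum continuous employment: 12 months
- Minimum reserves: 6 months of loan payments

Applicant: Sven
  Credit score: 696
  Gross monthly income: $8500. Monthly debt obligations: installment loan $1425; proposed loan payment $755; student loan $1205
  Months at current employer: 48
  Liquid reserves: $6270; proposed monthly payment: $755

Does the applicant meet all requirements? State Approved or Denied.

Approved

Credit score 696 ≥ 600 (meets)
Total monthly debts = (1,425 + 755 + 1,205) = 3,385. DTI: 3,385 ÷ 8,500 = 39.8%, within the 43% cap
Employment 48 ≥ 12 months
Reserves = 6,270/755 = 8.3 months ≥ 6
All criteria satisfied.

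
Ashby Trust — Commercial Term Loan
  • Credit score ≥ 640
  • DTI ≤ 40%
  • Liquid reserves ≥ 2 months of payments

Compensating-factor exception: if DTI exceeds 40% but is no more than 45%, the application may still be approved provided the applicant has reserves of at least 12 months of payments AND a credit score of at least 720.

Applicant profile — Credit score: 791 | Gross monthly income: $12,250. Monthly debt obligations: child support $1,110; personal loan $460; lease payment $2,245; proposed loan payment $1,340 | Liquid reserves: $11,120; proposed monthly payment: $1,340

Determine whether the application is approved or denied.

Credit score 791 ≥ 640 (meets base)
Total debts = (1,110 + 460 + 2,245 + 1,340) = 5,155. DTI = 5,155/12,250 = 42.1% > 40% — standard DTI limit exceeded.
Reserves: 11,120 ÷ 1,340 = 8.3 months (meets 2-month minimum)
42.1% falls in the override range (40%–45%), so the compensating-factor test applies.
Override check — reserves: 8.3 mo (short of 12); score: 791 (ok).
Override conditions not both satisfied; exception does not apply.

Denied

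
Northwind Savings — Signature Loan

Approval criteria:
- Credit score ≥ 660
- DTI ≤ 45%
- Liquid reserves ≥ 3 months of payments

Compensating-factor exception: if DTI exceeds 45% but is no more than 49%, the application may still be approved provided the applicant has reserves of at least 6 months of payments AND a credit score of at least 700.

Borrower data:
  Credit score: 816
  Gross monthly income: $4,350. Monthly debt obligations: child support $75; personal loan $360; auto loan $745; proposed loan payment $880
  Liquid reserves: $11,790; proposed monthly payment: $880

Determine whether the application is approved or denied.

Credit score 816 ≥ 660 (meets base)
Total debts = (75 + 360 + 745 + 880) = 2,060. DTI = 2,060/4,350 = 47.4% > 45% — standard DTI limit exceeded.
Reserves: 11,790 ÷ 880 = 13.4 months (meets 3-month minimum)
DTI 47.4% is within the 45%–49% exception band; checking compensating factors.
Override check — reserves: 13.4 mo (ok); score: 816 (ok).
Both override conditions satisfied; DTI exception granted.

Approved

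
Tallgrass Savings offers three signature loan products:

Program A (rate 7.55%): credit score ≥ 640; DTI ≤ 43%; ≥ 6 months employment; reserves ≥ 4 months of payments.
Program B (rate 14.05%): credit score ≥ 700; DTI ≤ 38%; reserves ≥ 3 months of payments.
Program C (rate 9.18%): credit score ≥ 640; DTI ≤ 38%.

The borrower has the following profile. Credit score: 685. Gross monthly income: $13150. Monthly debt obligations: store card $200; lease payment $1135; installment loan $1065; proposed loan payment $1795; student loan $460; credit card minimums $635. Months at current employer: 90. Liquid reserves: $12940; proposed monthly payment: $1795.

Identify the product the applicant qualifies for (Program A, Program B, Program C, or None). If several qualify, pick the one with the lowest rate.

Program A

Total debts = (200 + 1,135 + 1,065 + 1,795 + 460 + 635) = 5,290; DTI = 5,290/13,150 = 40.2%.
Reserves = 12,940/1,795 = 7.2 months.
Program A: score 685 ≥ 640; DTI 40.2% ≤ 43%; employment 90 ≥ 6 mo; reserves 7.2 ≥ 4 mo → qualifies.
Program B: score 685 < 700; DTI 40.2% > 38%; reserves 7.2 ≥ 3 mo → does not qualify.
Program C: score 685 ≥ 640; DTI 40.2% > 38% → does not qualify.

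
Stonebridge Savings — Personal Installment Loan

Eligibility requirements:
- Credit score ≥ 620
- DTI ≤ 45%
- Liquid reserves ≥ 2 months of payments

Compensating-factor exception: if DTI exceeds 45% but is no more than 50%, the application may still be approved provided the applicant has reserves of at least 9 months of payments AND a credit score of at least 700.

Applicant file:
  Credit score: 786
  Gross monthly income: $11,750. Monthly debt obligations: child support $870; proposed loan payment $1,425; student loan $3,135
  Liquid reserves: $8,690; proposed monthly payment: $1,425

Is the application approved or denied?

Denied

Credit score 786 ≥ 620 (meets base)
Total debts = (870 + 1,425 + 3,135) = 5,430. DTI: 5,430 ÷ 11,750 = 46.2%, over the 45% base limit.
Reserves: 8,690 ÷ 1,425 = 6.1 months (meets 2-month minimum)
46.2% falls in the override range (45%–50%), so the compensating-factor test applies.
Override check — reserves: 6.1 mo (short of 9); score: 786 (ok).
Compensating-factor requirement not fully met.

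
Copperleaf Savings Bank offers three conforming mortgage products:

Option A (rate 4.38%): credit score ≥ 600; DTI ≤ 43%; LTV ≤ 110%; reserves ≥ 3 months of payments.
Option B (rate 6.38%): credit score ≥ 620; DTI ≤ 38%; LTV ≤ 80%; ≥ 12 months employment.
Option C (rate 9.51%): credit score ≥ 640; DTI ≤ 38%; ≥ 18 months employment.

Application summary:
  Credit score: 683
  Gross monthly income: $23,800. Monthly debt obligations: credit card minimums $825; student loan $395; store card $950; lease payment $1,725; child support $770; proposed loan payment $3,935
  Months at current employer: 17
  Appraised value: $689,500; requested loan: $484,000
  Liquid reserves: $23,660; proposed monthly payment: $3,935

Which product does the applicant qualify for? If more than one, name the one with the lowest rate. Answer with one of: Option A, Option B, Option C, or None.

Option A

Total debts = (825 + 395 + 950 + 1,725 + 770 + 3,935) = 8,600; DTI = 8,600/23,800 = 36.1%.
LTV = 484,000/689,500 = 70.2%.
Reserves = 23,660/3,935 = 6.0 months.
Option A: score 683 ≥ 600; DTI 36.1% ≤ 43%; LTV 70.2% ≤ 110%; reserves 6.0 ≥ 3 mo → qualifies.
Option B: score 683 ≥ 620; DTI 36.1% ≤ 38%; LTV 70.2% ≤ 80%; employment 17 ≥ 12 mo → qualifies.
Option C: score 683 ≥ 640; DTI 36.1% ≤ 38%; employment 17 < 18 mo → does not qualify.
Qualifying: Option A, Option B. Lowest rate is 4.38% → Option A.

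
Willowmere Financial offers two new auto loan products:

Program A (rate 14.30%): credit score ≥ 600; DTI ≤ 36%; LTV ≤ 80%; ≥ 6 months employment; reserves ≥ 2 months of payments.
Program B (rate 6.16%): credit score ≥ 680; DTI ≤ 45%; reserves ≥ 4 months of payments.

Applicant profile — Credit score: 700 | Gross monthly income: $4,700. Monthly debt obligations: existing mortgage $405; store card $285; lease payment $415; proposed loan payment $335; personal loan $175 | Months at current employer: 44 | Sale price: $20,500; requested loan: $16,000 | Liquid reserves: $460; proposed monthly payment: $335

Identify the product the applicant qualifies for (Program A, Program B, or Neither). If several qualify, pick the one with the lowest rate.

Neither

Total debts = (405 + 285 + 415 + 335 + 175) = 1,615; DTI = 1,615/4,700 = 34.4%.
LTV = 16,000/20,500 = 78%.
Reserves = 460/335 = 1.4 months.
Program A: score 700 ≥ 600; DTI 34.4% ≤ 36%; LTV 78% ≤ 80%; employment 44 ≥ 6 mo; reserves 1.4 < 2 mo → does not qualify.
Program B: score 700 ≥ 680; DTI 34.4% ≤ 45%; reserves 1.4 < 4 mo → does not qualify.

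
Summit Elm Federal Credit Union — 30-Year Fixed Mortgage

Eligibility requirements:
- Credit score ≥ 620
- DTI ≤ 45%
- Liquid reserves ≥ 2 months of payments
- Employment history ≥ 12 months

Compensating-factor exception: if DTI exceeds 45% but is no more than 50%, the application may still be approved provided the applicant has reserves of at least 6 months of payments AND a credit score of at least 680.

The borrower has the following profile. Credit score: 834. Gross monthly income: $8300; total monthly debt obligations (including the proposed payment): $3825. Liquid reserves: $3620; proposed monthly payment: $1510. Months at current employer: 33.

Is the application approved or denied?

Denied

Credit score 834 ≥ 620 (meets base)
DTI = 3,825/8,300 = 46.1% > 45% — standard DTI limit exceeded.
Reserves = 3,620/1,510 = 2.4 months ≥ 2
Employment 33 ≥ 12 months
46.1% falls in the override range (45%–50%), so the compensating-factor test applies.
Override check — reserves: 2.4 mo (short of 6); score: 834 (ok).
Compensating-factor requirement not fully met.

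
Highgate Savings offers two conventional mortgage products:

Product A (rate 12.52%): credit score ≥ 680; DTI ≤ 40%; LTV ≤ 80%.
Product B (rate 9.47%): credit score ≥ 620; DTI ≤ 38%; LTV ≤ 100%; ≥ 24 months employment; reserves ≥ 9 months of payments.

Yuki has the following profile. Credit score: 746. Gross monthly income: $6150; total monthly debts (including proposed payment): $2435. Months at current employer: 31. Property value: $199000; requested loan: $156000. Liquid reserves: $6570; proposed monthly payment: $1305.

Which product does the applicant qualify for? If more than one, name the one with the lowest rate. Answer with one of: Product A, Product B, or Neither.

Product A

DTI = 2,435/6,150 = 39.6%.
LTV = 156,000/199,000 = 78.4%.
Reserves = 6,570/1,305 = 5.0 months.
Product A: score 746 ≥ 680; DTI 39.6% ≤ 40%; LTV 78.4% ≤ 80% → qualifies.
Product B: score 746 ≥ 620; DTI 39.6% > 38%; LTV 78.4% ≤ 100%; employment 31 ≥ 24 mo; reserves 5.0 < 9 mo → does not qualify.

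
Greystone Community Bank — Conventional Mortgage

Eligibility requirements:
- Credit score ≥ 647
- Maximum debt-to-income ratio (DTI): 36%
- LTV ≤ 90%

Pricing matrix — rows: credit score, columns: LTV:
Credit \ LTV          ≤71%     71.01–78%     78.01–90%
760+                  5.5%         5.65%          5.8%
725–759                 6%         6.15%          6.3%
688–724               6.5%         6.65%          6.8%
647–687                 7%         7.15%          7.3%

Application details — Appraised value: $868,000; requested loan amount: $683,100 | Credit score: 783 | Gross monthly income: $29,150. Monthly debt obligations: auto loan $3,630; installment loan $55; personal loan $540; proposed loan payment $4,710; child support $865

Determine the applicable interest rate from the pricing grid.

5.8%

Credit score 783 ≥ 647; Total monthly debts = (3,630 + 55 + 540 + 4,710 + 865) = 9,800. Debt-to-income = 9,800/29,150 = 33.6% — meets 36% limit
LTV: 683,100 ÷ 868,000 = 78.7%, within 90% cap
Score 783 is in the 760+ band; LTV 78.7% is in the 78.01–90% band → 5.8%.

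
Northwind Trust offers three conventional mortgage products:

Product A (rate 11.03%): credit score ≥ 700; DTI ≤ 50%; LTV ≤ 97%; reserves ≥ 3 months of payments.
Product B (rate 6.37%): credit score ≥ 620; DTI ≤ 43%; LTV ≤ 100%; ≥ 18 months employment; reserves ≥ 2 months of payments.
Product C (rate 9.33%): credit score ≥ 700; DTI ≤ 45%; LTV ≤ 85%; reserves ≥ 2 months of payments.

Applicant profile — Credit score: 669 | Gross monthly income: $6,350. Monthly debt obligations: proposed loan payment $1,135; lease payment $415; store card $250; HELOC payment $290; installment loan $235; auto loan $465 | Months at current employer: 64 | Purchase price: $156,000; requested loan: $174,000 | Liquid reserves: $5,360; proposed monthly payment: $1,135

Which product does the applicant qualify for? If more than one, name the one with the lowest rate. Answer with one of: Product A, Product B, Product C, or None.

Total debts = (1,135 + 415 + 250 + 290 + 235 + 465) = 2,790; DTI = 2,790/6,350 = 43.9%.
LTV = 174,000/156,000 = 111.5%.
Reserves = 5,360/1,135 = 4.7 months.
Product A: score 669 < 700; DTI 43.9% ≤ 50%; LTV 111.5% > 97%; reserves 4.7 ≥ 3 mo → does not qualify.
Product B: score 669 ≥ 620; DTI 43.9% > 43%; LTV 111.5% > 100%; employment 64 ≥ 18 mo; reserves 4.7 ≥ 2 mo → does not qualify.
Product C: score 669 < 700; DTI 43.9% ≤ 45%; LTV 111.5% > 85%; reserves 4.7 ≥ 2 mo → does not qualify.

None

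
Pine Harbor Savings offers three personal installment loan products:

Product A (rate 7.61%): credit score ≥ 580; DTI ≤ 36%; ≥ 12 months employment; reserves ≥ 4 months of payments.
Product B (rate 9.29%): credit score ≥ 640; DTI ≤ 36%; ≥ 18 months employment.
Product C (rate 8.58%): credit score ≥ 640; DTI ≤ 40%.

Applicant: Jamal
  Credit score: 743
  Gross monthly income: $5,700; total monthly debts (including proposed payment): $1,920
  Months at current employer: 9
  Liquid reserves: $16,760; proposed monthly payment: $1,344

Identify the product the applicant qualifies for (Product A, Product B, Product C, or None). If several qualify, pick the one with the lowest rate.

Product C

DTI = 1,920/5,700 = 33.7%.
Reserves = 16,760/1,344 = 12.5 months.
Product A: score 743 ≥ 580; DTI 33.7% ≤ 36%; employment 9 < 12 mo; reserves 12.5 ≥ 4 mo → does not qualify.
Product B: score 743 ≥ 640; DTI 33.7% ≤ 36%; employment 9 < 18 mo → does not qualify.
Product C: score 743 ≥ 640; DTI 33.7% ≤ 40% → qualifies.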